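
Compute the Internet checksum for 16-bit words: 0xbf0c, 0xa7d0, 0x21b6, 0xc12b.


Sum all words (with carry folding):
+ 0xbf0c = 0xbf0c
+ 0xa7d0 = 0x66dd
+ 0x21b6 = 0x8893
+ 0xc12b = 0x49bf
One's complement: ~0x49bf
Checksum = 0xb640


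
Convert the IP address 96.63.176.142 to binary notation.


96 = 01100000
63 = 00111111
176 = 10110000
142 = 10001110
Binary: 01100000.00111111.10110000.10001110


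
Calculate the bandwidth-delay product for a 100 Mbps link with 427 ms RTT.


BDP = bandwidth * RTT
= 100 Mbps * 427 ms
= 100 * 1e6 * 427 / 1000 bits
= 42700000 bits
= 5337500 bytes
= 5212.4023 KB
BDP = 42700000 bits (5337500 bytes)


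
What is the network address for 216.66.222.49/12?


IP:   11011000.01000010.11011110.00110001
Mask: 11111111.11110000.00000000.00000000
AND operation:
Net:  11011000.01000000.00000000.00000000
Network: 216.64.0.0/12


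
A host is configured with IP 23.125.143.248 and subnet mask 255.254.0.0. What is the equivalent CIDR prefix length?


Binary: 11111111.11111110.00000000.00000000
Count leading 1s
Prefix: /15


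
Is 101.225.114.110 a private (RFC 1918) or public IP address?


RFC 1918 private ranges:
  10.0.0.0/8 (10.0.0.0 - 10.255.255.255)
  172.16.0.0/12 (172.16.0.0 - 172.31.255.255)
  192.168.0.0/16 (192.168.0.0 - 192.168.255.255)
Public (not in any RFC 1918 range)


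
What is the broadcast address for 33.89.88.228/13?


Network: 33.88.0.0/13
Host bits = 19
Set all host bits to 1:
Broadcast: 33.95.255.255


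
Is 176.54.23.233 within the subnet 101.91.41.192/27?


Subnet network: 101.91.41.192
Test IP AND mask: 176.54.23.224
No, 176.54.23.233 is not in 101.91.41.192/27


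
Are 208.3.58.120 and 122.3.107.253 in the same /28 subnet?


Mask: 255.255.255.240
208.3.58.120 AND mask = 208.3.58.112
122.3.107.253 AND mask = 122.3.107.240
No, different subnets (208.3.58.112 vs 122.3.107.240)


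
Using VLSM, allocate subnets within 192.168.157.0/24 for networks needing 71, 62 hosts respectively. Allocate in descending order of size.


71 hosts -> /25 (126 usable): 192.168.157.0/25
62 hosts -> /26 (62 usable): 192.168.157.128/26
Allocation: 192.168.157.0/25 (71 hosts, 126 usable); 192.168.157.128/26 (62 hosts, 62 usable)


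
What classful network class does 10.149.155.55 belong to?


First octet: 10
Binary: 00001010
0xxxxxxx -> Class A (1-126)
Class A, default mask 255.0.0.0 (/8)


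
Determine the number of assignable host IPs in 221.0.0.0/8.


Host bits = 32 - 8 = 24
Total addresses = 2^24 = 16777216
Usable = total - 2 (network and broadcast)
Usable hosts: 16777214


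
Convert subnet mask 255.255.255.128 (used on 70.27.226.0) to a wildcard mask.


Subnet mask: 255.255.255.128
Wildcard = 255.255.255.255 - subnet mask
255 - 255 = 0
255 - 255 = 0
255 - 255 = 0
255 - 128 = 127
Wildcard: 0.0.0.127


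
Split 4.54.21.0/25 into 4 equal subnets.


New prefix = 25 + 2 = 27
Each subnet has 32 addresses
  4.54.21.0/27
  4.54.21.32/27
  4.54.21.64/27
  4.54.21.96/27
Subnets: 4.54.21.0/27, 4.54.21.32/27, 4.54.21.64/27, 4.54.21.96/27


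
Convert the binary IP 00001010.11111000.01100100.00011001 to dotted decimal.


00001010 = 10
11111000 = 248
01100100 = 100
00011001 = 25
IP: 10.248.100.25


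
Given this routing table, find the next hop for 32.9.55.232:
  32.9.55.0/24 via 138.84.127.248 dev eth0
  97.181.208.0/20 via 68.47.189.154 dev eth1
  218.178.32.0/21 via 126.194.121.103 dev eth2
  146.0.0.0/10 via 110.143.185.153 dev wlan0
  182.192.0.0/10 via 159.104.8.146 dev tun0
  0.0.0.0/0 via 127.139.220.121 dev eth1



Longest prefix match for 32.9.55.232:
  /24 32.9.55.0: MATCH
  /20 97.181.208.0: no
  /21 218.178.32.0: no
  /10 146.0.0.0: no
  /10 182.192.0.0: no
  /0 0.0.0.0: MATCH
Selected: next-hop 138.84.127.248 via eth0 (matched /24)


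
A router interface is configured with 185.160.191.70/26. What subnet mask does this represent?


/26 means 26 network bits, 6 host bits
Binary: 11111111111111111111111111000000
Mask: 255.255.255.192


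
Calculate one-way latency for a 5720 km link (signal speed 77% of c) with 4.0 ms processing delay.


Speed = 0.77 * 3e5 km/s = 231000 km/s
Propagation delay = 5720 / 231000 = 0.0248 s = 24.7619 ms
Processing delay = 4.0 ms
Total one-way latency = 28.7619 ms


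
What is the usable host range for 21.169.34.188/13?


Network: 21.168.0.0
Broadcast: 21.175.255.255
First usable = network + 1
Last usable = broadcast - 1
Range: 21.168.0.1 to 21.175.255.254


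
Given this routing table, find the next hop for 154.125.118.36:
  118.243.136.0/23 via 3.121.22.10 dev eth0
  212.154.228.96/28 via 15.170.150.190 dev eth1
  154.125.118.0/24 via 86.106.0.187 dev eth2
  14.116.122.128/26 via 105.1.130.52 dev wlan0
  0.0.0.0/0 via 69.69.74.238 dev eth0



Longest prefix match for 154.125.118.36:
  /23 118.243.136.0: no
  /28 212.154.228.96: no
  /24 154.125.118.0: MATCH
  /26 14.116.122.128: no
  /0 0.0.0.0: MATCH
Selected: next-hop 86.106.0.187 via eth2 (matched /24)


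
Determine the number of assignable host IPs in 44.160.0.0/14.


Host bits = 32 - 14 = 18
Total addresses = 2^18 = 262144
Usable = total - 2 (network and broadcast)
Usable hosts: 262142


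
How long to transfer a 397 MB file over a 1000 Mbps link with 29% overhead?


Effective throughput = 1000 * (1 - 29/100) = 710 Mbps
File size in Mb = 397 * 8 = 3176 Mb
Time = 3176 / 710
Time = 4.4732 seconds


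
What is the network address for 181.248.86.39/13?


IP:   10110101.11111000.01010110.00100111
Mask: 11111111.11111000.00000000.00000000
AND operation:
Net:  10110101.11111000.00000000.00000000
Network: 181.248.0.0/13


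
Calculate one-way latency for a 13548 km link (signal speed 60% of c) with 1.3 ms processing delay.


Speed = 0.6 * 3e5 km/s = 180000 km/s
Propagation delay = 13548 / 180000 = 0.0753 s = 75.2667 ms
Processing delay = 1.3 ms
Total one-way latency = 76.5667 ms


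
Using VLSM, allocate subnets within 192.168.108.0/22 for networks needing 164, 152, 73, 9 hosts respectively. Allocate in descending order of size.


164 hosts -> /24 (254 usable): 192.168.108.0/24
152 hosts -> /24 (254 usable): 192.168.109.0/24
73 hosts -> /25 (126 usable): 192.168.110.0/25
9 hosts -> /28 (14 usable): 192.168.110.128/28
Allocation: 192.168.108.0/24 (164 hosts, 254 usable); 192.168.109.0/24 (152 hosts, 254 usable); 192.168.110.0/25 (73 hosts, 126 usable); 192.168.110.128/28 (9 hosts, 14 usable)


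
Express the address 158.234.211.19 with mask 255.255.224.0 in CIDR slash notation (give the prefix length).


Binary: 11111111.11111111.11100000.00000000
Count leading 1s
Prefix: /19


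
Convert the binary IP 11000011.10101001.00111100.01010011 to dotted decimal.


11000011 = 195
10101001 = 169
00111100 = 60
01010011 = 83
IP: 195.169.60.83


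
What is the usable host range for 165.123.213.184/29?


Network: 165.123.213.184
Broadcast: 165.123.213.191
First usable = network + 1
Last usable = broadcast - 1
Range: 165.123.213.185 to 165.123.213.190


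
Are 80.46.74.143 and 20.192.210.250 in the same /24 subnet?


Mask: 255.255.255.0
80.46.74.143 AND mask = 80.46.74.0
20.192.210.250 AND mask = 20.192.210.0
No, different subnets (80.46.74.0 vs 20.192.210.0)


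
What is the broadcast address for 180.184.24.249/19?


Network: 180.184.0.0/19
Host bits = 13
Set all host bits to 1:
Broadcast: 180.184.31.255


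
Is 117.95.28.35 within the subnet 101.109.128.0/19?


Subnet network: 101.109.128.0
Test IP AND mask: 117.95.0.0
No, 117.95.28.35 is not in 101.109.128.0/19


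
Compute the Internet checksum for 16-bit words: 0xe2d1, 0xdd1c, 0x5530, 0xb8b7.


Sum all words (with carry folding):
+ 0xe2d1 = 0xe2d1
+ 0xdd1c = 0xbfee
+ 0x5530 = 0x151f
+ 0xb8b7 = 0xcdd6
One's complement: ~0xcdd6
Checksum = 0x3229


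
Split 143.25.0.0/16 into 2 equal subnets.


New prefix = 16 + 1 = 17
Each subnet has 32768 addresses
  143.25.0.0/17
  143.25.128.0/17
Subnets: 143.25.0.0/17, 143.25.128.0/17


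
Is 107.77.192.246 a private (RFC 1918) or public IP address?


RFC 1918 private ranges:
  10.0.0.0/8 (10.0.0.0 - 10.255.255.255)
  172.16.0.0/12 (172.16.0.0 - 172.31.255.255)
  192.168.0.0/16 (192.168.0.0 - 192.168.255.255)
Public (not in any RFC 1918 range)


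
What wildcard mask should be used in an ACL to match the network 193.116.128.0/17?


Subnet mask: 255.255.128.0
Wildcard = 255.255.255.255 - subnet mask
255 - 255 = 0
255 - 255 = 0
255 - 128 = 127
255 - 0 = 255
Wildcard: 0.0.127.255


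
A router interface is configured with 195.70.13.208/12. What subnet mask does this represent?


/12 means 12 network bits, 20 host bits
Binary: 11111111111100000000000000000000
Mask: 255.240.0.0


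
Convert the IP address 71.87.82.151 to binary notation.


71 = 01000111
87 = 01010111
82 = 01010010
151 = 10010111
Binary: 01000111.01010111.01010010.10010111


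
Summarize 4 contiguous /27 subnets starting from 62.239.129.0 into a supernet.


Original prefix: /27
Number of subnets: 4 = 2^2
New prefix = 27 - 2 = 25
Supernet: 62.239.129.0/25


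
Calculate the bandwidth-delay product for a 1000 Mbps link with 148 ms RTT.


BDP = bandwidth * RTT
= 1000 Mbps * 148 ms
= 1000 * 1e6 * 148 / 1000 bits
= 148000000 bits
= 18500000 bytes
= 18066.4062 KB
BDP = 148000000 bits (18500000 bytes)


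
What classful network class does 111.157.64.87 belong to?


First octet: 111
Binary: 01101111
0xxxxxxx -> Class A (1-126)
Class A, default mask 255.0.0.0 (/8)


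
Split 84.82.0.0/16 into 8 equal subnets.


New prefix = 16 + 3 = 19
Each subnet has 8192 addresses
  84.82.0.0/19
  84.82.32.0/19
  84.82.64.0/19
  84.82.96.0/19
  84.82.128.0/19
  84.82.160.0/19
  84.82.192.0/19
  84.82.224.0/19
Subnets: 84.82.0.0/19, 84.82.32.0/19, 84.82.64.0/19, 84.82.96.0/19, 84.82.128.0/19, 84.82.160.0/19, 84.82.192.0/19, 84.82.224.0/19


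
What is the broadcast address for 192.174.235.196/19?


Network: 192.174.224.0/19
Host bits = 13
Set all host bits to 1:
Broadcast: 192.174.255.255


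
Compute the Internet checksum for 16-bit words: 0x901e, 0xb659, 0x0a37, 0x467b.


Sum all words (with carry folding):
+ 0x901e = 0x901e
+ 0xb659 = 0x4678
+ 0x0a37 = 0x50af
+ 0x467b = 0x972a
One's complement: ~0x972a
Checksum = 0x68d5


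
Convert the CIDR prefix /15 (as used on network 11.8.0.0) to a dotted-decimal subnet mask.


/15 means 15 network bits, 17 host bits
Binary: 11111111111111100000000000000000
Mask: 255.254.0.0


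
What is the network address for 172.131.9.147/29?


IP:   10101100.10000011.00001001.10010011
Mask: 11111111.11111111.11111111.11111000
AND operation:
Net:  10101100.10000011.00001001.10010000
Network: 172.131.9.144/29


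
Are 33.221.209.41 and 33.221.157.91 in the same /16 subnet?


Mask: 255.255.0.0
33.221.209.41 AND mask = 33.221.0.0
33.221.157.91 AND mask = 33.221.0.0
Yes, same subnet (33.221.0.0)


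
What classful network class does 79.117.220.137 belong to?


First octet: 79
Binary: 01001111
0xxxxxxx -> Class A (1-126)
Class A, default mask 255.0.0.0 (/8)


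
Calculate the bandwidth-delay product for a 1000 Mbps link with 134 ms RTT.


BDP = bandwidth * RTT
= 1000 Mbps * 134 ms
= 1000 * 1e6 * 134 / 1000 bits
= 134000000 bits
= 16750000 bytes
= 16357.4219 KB
BDP = 134000000 bits (16750000 bytes)


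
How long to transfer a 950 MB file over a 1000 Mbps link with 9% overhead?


Effective throughput = 1000 * (1 - 9/100) = 910 Mbps
File size in Mb = 950 * 8 = 7600 Mb
Time = 7600 / 910
Time = 8.3516 seconds


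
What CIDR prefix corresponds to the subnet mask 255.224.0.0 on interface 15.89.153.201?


Binary: 11111111.11100000.00000000.00000000
Count leading 1s
Prefix: /11


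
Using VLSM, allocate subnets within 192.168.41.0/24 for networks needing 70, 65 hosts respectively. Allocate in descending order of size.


70 hosts -> /25 (126 usable): 192.168.41.0/25
65 hosts -> /25 (126 usable): 192.168.41.128/25
Allocation: 192.168.41.0/25 (70 hosts, 126 usable); 192.168.41.128/25 (65 hosts, 126 usable)


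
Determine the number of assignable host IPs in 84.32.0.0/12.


Host bits = 32 - 12 = 20
Total addresses = 2^20 = 1048576
Usable = total - 2 (network and broadcast)
Usable hosts: 1048574


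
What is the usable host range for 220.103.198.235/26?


Network: 220.103.198.192
Broadcast: 220.103.198.255
First usable = network + 1
Last usable = broadcast - 1
Range: 220.103.198.193 to 220.103.198.254


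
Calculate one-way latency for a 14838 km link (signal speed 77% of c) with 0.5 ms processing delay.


Speed = 0.77 * 3e5 km/s = 231000 km/s
Propagation delay = 14838 / 231000 = 0.0642 s = 64.2338 ms
Processing delay = 0.5 ms
Total one-way latency = 64.7338 ms


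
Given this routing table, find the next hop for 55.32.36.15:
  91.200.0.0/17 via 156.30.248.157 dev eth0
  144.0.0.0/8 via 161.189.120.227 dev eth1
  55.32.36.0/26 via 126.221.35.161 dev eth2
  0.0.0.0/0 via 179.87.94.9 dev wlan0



Longest prefix match for 55.32.36.15:
  /17 91.200.0.0: no
  /8 144.0.0.0: no
  /26 55.32.36.0: MATCH
  /0 0.0.0.0: MATCH
Selected: next-hop 126.221.35.161 via eth2 (matched /26)


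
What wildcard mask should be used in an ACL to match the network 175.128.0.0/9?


Subnet mask: 255.128.0.0
Wildcard = 255.255.255.255 - subnet mask
255 - 255 = 0
255 - 128 = 127
255 - 0 = 255
255 - 0 = 255
Wildcard: 0.127.255.255


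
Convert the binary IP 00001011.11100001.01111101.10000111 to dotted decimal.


00001011 = 11
11100001 = 225
01111101 = 125
10000111 = 135
IP: 11.225.125.135


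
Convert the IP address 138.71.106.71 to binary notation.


138 = 10001010
71 = 01000111
106 = 01101010
71 = 01000111
Binary: 10001010.01000111.01101010.01000111


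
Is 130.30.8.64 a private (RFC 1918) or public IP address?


RFC 1918 private ranges:
  10.0.0.0/8 (10.0.0.0 - 10.255.255.255)
  172.16.0.0/12 (172.16.0.0 - 172.31.255.255)
  192.168.0.0/16 (192.168.0.0 - 192.168.255.255)
Public (not in any RFC 1918 range)


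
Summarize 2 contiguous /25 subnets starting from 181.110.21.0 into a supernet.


Original prefix: /25
Number of subnets: 2 = 2^1
New prefix = 25 - 1 = 24
Supernet: 181.110.21.0/24


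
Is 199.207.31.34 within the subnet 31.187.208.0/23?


Subnet network: 31.187.208.0
Test IP AND mask: 199.207.30.0
No, 199.207.31.34 is not in 31.187.208.0/23


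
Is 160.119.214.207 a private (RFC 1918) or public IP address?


RFC 1918 private ranges:
  10.0.0.0/8 (10.0.0.0 - 10.255.255.255)
  172.16.0.0/12 (172.16.0.0 - 172.31.255.255)
  192.168.0.0/16 (192.168.0.0 - 192.168.255.255)
Public (not in any RFC 1918 range)


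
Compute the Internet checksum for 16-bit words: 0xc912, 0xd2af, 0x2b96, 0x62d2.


Sum all words (with carry folding):
+ 0xc912 = 0xc912
+ 0xd2af = 0x9bc2
+ 0x2b96 = 0xc758
+ 0x62d2 = 0x2a2b
One's complement: ~0x2a2b
Checksum = 0xd5d4


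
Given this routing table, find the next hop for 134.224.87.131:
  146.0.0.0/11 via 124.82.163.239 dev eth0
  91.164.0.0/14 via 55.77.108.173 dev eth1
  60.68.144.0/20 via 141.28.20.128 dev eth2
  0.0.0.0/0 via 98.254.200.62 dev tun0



Longest prefix match for 134.224.87.131:
  /11 146.0.0.0: no
  /14 91.164.0.0: no
  /20 60.68.144.0: no
  /0 0.0.0.0: MATCH
Selected: next-hop 98.254.200.62 via tun0 (matched /0)


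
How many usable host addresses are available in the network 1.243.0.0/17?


Host bits = 32 - 17 = 15
Total addresses = 2^15 = 32768
Usable = total - 2 (network and broadcast)
Usable hosts: 32766


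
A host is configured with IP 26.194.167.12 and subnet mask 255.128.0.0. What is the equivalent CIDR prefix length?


Binary: 11111111.10000000.00000000.00000000
Count leading 1s
Prefix: /9


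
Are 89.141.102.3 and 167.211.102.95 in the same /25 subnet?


Mask: 255.255.255.128
89.141.102.3 AND mask = 89.141.102.0
167.211.102.95 AND mask = 167.211.102.0
No, different subnets (89.141.102.0 vs 167.211.102.0)


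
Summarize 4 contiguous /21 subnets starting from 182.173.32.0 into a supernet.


Original prefix: /21
Number of subnets: 4 = 2^2
New prefix = 21 - 2 = 19
Supernet: 182.173.32.0/19


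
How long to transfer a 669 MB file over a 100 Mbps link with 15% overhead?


Effective throughput = 100 * (1 - 15/100) = 85 Mbps
File size in Mb = 669 * 8 = 5352 Mb
Time = 5352 / 85
Time = 62.9647 seconds


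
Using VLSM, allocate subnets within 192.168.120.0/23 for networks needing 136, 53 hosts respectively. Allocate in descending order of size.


136 hosts -> /24 (254 usable): 192.168.120.0/24
53 hosts -> /26 (62 usable): 192.168.121.0/26
Allocation: 192.168.120.0/24 (136 hosts, 254 usable); 192.168.121.0/26 (53 hosts, 62 usable)


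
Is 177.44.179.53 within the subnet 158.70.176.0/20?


Subnet network: 158.70.176.0
Test IP AND mask: 177.44.176.0
No, 177.44.179.53 is not in 158.70.176.0/20


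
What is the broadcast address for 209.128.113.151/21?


Network: 209.128.112.0/21
Host bits = 11
Set all host bits to 1:
Broadcast: 209.128.119.255


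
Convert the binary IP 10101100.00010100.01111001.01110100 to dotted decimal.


10101100 = 172
00010100 = 20
01111001 = 121
01110100 = 116
IP: 172.20.121.116


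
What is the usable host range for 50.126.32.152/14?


Network: 50.124.0.0
Broadcast: 50.127.255.255
First usable = network + 1
Last usable = broadcast - 1
Range: 50.124.0.1 to 50.127.255.254


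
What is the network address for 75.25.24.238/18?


IP:   01001011.00011001.00011000.11101110
Mask: 11111111.11111111.11000000.00000000
AND operation:
Net:  01001011.00011001.00000000.00000000
Network: 75.25.0.0/18


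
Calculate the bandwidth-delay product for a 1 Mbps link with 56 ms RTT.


BDP = bandwidth * RTT
= 1 Mbps * 56 ms
= 1 * 1e6 * 56 / 1000 bits
= 56000 bits
= 7000 bytes
= 6.8359 KB
BDP = 56000 bits (7000 bytes)


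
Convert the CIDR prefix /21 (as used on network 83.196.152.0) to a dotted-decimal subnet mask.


/21 means 21 network bits, 11 host bits
Binary: 11111111111111111111100000000000
Mask: 255.255.248.0


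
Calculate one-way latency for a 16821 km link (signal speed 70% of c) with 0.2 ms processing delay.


Speed = 0.7 * 3e5 km/s = 210000 km/s
Propagation delay = 16821 / 210000 = 0.0801 s = 80.1 ms
Processing delay = 0.2 ms
Total one-way latency = 80.3 ms


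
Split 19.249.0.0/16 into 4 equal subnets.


New prefix = 16 + 2 = 18
Each subnet has 16384 addresses
  19.249.0.0/18
  19.249.64.0/18
  19.249.128.0/18
  19.249.192.0/18
Subnets: 19.249.0.0/18, 19.249.64.0/18, 19.249.128.0/18, 19.249.192.0/18


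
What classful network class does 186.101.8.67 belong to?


First octet: 186
Binary: 10111010
10xxxxxx -> Class B (128-191)
Class B, default mask 255.255.0.0 (/16)


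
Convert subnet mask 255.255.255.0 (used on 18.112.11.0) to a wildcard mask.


Subnet mask: 255.255.255.0
Wildcard = 255.255.255.255 - subnet mask
255 - 255 = 0
255 - 255 = 0
255 - 255 = 0
255 - 0 = 255
Wildcard: 0.0.0.255


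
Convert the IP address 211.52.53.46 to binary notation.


211 = 11010011
52 = 00110100
53 = 00110101
46 = 00101110
Binary: 11010011.00110100.00110101.00101110


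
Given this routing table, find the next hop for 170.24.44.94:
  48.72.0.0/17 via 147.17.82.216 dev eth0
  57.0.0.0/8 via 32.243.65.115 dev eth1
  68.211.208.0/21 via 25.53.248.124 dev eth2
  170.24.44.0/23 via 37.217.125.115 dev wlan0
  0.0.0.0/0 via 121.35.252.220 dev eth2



Longest prefix match for 170.24.44.94:
  /17 48.72.0.0: no
  /8 57.0.0.0: no
  /21 68.211.208.0: no
  /23 170.24.44.0: MATCH
  /0 0.0.0.0: MATCH
Selected: next-hop 37.217.125.115 via wlan0 (matched /23)


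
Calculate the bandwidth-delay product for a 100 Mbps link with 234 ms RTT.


BDP = bandwidth * RTT
= 100 Mbps * 234 ms
= 100 * 1e6 * 234 / 1000 bits
= 23400000 bits
= 2925000 bytes
= 2856.4453 KB
BDP = 23400000 bits (2925000 bytes)


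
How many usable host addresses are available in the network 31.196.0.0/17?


Host bits = 32 - 17 = 15
Total addresses = 2^15 = 32768
Usable = total - 2 (network and broadcast)
Usable hosts: 32766


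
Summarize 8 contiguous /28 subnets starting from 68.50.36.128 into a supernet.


Original prefix: /28
Number of subnets: 8 = 2^3
New prefix = 28 - 3 = 25
Supernet: 68.50.36.128/25


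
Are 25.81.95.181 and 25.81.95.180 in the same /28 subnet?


Mask: 255.255.255.240
25.81.95.181 AND mask = 25.81.95.176
25.81.95.180 AND mask = 25.81.95.176
Yes, same subnet (25.81.95.176)


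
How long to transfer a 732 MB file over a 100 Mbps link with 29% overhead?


Effective throughput = 100 * (1 - 29/100) = 71 Mbps
File size in Mb = 732 * 8 = 5856 Mb
Time = 5856 / 71
Time = 82.4789 seconds


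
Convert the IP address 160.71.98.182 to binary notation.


160 = 10100000
71 = 01000111
98 = 01100010
182 = 10110110
Binary: 10100000.01000111.01100010.10110110


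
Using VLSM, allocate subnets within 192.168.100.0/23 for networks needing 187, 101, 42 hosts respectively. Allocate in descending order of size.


187 hosts -> /24 (254 usable): 192.168.100.0/24
101 hosts -> /25 (126 usable): 192.168.101.0/25
42 hosts -> /26 (62 usable): 192.168.101.128/26
Allocation: 192.168.100.0/24 (187 hosts, 254 usable); 192.168.101.0/25 (101 hosts, 126 usable); 192.168.101.128/26 (42 hosts, 62 usable)


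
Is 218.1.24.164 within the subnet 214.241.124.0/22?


Subnet network: 214.241.124.0
Test IP AND mask: 218.1.24.0
No, 218.1.24.164 is not in 214.241.124.0/22


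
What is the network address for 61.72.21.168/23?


IP:   00111101.01001000.00010101.10101000
Mask: 11111111.11111111.11111110.00000000
AND operation:
Net:  00111101.01001000.00010100.00000000
Network: 61.72.20.0/23


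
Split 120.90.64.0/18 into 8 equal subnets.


New prefix = 18 + 3 = 21
Each subnet has 2048 addresses
  120.90.64.0/21
  120.90.72.0/21
  120.90.80.0/21
  120.90.88.0/21
  120.90.96.0/21
  120.90.104.0/21
  120.90.112.0/21
  120.90.120.0/21
Subnets: 120.90.64.0/21, 120.90.72.0/21, 120.90.80.0/21, 120.90.88.0/21, 120.90.96.0/21, 120.90.104.0/21, 120.90.112.0/21, 120.90.120.0/21


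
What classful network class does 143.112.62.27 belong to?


First octet: 143
Binary: 10001111
10xxxxxx -> Class B (128-191)
Class B, default mask 255.255.0.0 (/16)


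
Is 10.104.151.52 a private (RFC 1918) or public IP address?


RFC 1918 private ranges:
  10.0.0.0/8 (10.0.0.0 - 10.255.255.255)
  172.16.0.0/12 (172.16.0.0 - 172.31.255.255)
  192.168.0.0/16 (192.168.0.0 - 192.168.255.255)
Private (in 10.0.0.0/8)


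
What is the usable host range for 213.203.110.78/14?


Network: 213.200.0.0
Broadcast: 213.203.255.255
First usable = network + 1
Last usable = broadcast - 1
Range: 213.200.0.1 to 213.203.255.254


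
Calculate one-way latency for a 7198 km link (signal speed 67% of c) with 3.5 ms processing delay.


Speed = 0.67 * 3e5 km/s = 201000 km/s
Propagation delay = 7198 / 201000 = 0.0358 s = 35.8109 ms
Processing delay = 3.5 ms
Total one-way latency = 39.3109 ms


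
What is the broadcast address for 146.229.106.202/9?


Network: 146.128.0.0/9
Host bits = 23
Set all host bits to 1:
Broadcast: 146.255.255.255


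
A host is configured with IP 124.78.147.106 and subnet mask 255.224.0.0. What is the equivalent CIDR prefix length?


Binary: 11111111.11100000.00000000.00000000
Count leading 1s
Prefix: /11


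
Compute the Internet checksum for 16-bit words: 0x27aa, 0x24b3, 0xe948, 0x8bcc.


Sum all words (with carry folding):
+ 0x27aa = 0x27aa
+ 0x24b3 = 0x4c5d
+ 0xe948 = 0x35a6
+ 0x8bcc = 0xc172
One's complement: ~0xc172
Checksum = 0x3e8d


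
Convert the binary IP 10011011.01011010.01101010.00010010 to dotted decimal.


10011011 = 155
01011010 = 90
01101010 = 106
00010010 = 18
IP: 155.90.106.18


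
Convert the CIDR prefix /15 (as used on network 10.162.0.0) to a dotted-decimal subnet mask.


/15 means 15 network bits, 17 host bits
Binary: 11111111111111100000000000000000
Mask: 255.254.0.0


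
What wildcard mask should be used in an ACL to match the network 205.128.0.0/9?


Subnet mask: 255.128.0.0
Wildcard = 255.255.255.255 - subnet mask
255 - 255 = 0
255 - 128 = 127
255 - 0 = 255
255 - 0 = 255
Wildcard: 0.127.255.255


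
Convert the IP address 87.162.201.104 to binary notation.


87 = 01010111
162 = 10100010
201 = 11001001
104 = 01101000
Binary: 01010111.10100010.11001001.01101000


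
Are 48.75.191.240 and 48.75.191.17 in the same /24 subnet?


Mask: 255.255.255.0
48.75.191.240 AND mask = 48.75.191.0
48.75.191.17 AND mask = 48.75.191.0
Yes, same subnet (48.75.191.0)


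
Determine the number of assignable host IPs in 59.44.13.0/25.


Host bits = 32 - 25 = 7
Total addresses = 2^7 = 128
Usable = total - 2 (network and broadcast)
Usable hosts: 126


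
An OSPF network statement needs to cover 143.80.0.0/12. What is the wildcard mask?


Subnet mask: 255.240.0.0
Wildcard = 255.255.255.255 - subnet mask
255 - 255 = 0
255 - 240 = 15
255 - 0 = 255
255 - 0 = 255
Wildcard: 0.15.255.255


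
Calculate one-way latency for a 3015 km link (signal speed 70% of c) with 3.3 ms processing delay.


Speed = 0.7 * 3e5 km/s = 210000 km/s
Propagation delay = 3015 / 210000 = 0.0144 s = 14.3571 ms
Processing delay = 3.3 ms
Total one-way latency = 17.6571 ms


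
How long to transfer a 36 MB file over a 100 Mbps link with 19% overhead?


Effective throughput = 100 * (1 - 19/100) = 81 Mbps
File size in Mb = 36 * 8 = 288 Mb
Time = 288 / 81
Time = 3.5556 seconds


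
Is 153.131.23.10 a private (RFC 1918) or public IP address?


RFC 1918 private ranges:
  10.0.0.0/8 (10.0.0.0 - 10.255.255.255)
  172.16.0.0/12 (172.16.0.0 - 172.31.255.255)
  192.168.0.0/16 (192.168.0.0 - 192.168.255.255)
Public (not in any RFC 1918 range)


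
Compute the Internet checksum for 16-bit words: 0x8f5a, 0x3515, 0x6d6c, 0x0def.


Sum all words (with carry folding):
+ 0x8f5a = 0x8f5a
+ 0x3515 = 0xc46f
+ 0x6d6c = 0x31dc
+ 0x0def = 0x3fcb
One's complement: ~0x3fcb
Checksum = 0xc034


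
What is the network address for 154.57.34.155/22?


IP:   10011010.00111001.00100010.10011011
Mask: 11111111.11111111.11111100.00000000
AND operation:
Net:  10011010.00111001.00100000.00000000
Network: 154.57.32.0/22


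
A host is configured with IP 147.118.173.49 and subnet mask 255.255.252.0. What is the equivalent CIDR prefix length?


Binary: 11111111.11111111.11111100.00000000
Count leading 1s
Prefix: /22


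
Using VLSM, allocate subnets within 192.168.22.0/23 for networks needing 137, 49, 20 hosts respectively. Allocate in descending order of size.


137 hosts -> /24 (254 usable): 192.168.22.0/24
49 hosts -> /26 (62 usable): 192.168.23.0/26
20 hosts -> /27 (30 usable): 192.168.23.64/27
Allocation: 192.168.22.0/24 (137 hosts, 254 usable); 192.168.23.0/26 (49 hosts, 62 usable); 192.168.23.64/27 (20 hosts, 30 usable)


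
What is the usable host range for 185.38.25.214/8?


Network: 185.0.0.0
Broadcast: 185.255.255.255
First usable = network + 1
Last usable = broadcast - 1
Range: 185.0.0.1 to 185.255.255.254


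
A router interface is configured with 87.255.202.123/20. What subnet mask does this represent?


/20 means 20 network bits, 12 host bits
Binary: 11111111111111111111000000000000
Mask: 255.255.240.0


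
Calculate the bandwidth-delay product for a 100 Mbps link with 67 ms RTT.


BDP = bandwidth * RTT
= 100 Mbps * 67 ms
= 100 * 1e6 * 67 / 1000 bits
= 6700000 bits
= 837500 bytes
= 817.8711 KB
BDP = 6700000 bits (837500 bytes)


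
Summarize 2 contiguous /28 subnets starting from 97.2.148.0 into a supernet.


Original prefix: /28
Number of subnets: 2 = 2^1
New prefix = 28 - 1 = 27
Supernet: 97.2.148.0/27


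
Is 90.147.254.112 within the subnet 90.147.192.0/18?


Subnet network: 90.147.192.0
Test IP AND mask: 90.147.192.0
Yes, 90.147.254.112 is in 90.147.192.0/18


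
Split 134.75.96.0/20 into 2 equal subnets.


New prefix = 20 + 1 = 21
Each subnet has 2048 addresses
  134.75.96.0/21
  134.75.104.0/21
Subnets: 134.75.96.0/21, 134.75.104.0/21


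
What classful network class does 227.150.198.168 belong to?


First octet: 227
Binary: 11100011
1110xxxx -> Class D (224-239)
Class D (multicast), default mask N/A


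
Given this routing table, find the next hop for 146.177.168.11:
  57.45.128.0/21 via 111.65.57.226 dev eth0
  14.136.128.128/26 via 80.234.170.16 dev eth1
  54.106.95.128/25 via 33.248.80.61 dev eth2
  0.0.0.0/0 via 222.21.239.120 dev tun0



Longest prefix match for 146.177.168.11:
  /21 57.45.128.0: no
  /26 14.136.128.128: no
  /25 54.106.95.128: no
  /0 0.0.0.0: MATCH
Selected: next-hop 222.21.239.120 via tun0 (matched /0)


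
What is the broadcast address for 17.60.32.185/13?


Network: 17.56.0.0/13
Host bits = 19
Set all host bits to 1:
Broadcast: 17.63.255.255


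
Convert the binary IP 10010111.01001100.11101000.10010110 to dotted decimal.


10010111 = 151
01001100 = 76
11101000 = 232
10010110 = 150
IP: 151.76.232.150


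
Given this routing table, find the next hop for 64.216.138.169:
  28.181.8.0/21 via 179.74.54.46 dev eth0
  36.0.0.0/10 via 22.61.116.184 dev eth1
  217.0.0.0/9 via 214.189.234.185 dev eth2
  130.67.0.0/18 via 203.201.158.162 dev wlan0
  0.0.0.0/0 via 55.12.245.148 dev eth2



Longest prefix match for 64.216.138.169:
  /21 28.181.8.0: no
  /10 36.0.0.0: no
  /9 217.0.0.0: no
  /18 130.67.0.0: no
  /0 0.0.0.0: MATCH
Selected: next-hop 55.12.245.148 via eth2 (matched /0)


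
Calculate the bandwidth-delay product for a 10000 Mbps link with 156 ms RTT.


BDP = bandwidth * RTT
= 10000 Mbps * 156 ms
= 10000 * 1e6 * 156 / 1000 bits
= 1560000000 bits
= 195000000 bytes
= 190429.6875 KB
BDP = 1560000000 bits (195000000 bytes)


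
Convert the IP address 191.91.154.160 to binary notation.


191 = 10111111
91 = 01011011
154 = 10011010
160 = 10100000
Binary: 10111111.01011011.10011010.10100000


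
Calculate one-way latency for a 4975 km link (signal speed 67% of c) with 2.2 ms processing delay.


Speed = 0.67 * 3e5 km/s = 201000 km/s
Propagation delay = 4975 / 201000 = 0.0248 s = 24.7512 ms
Processing delay = 2.2 ms
Total one-way latency = 26.9512 ms


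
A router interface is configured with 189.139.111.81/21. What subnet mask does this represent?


/21 means 21 network bits, 11 host bits
Binary: 11111111111111111111100000000000
Mask: 255.255.248.0


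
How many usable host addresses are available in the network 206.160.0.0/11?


Host bits = 32 - 11 = 21
Total addresses = 2^21 = 2097152
Usable = total - 2 (network and broadcast)
Usable hosts: 2097150


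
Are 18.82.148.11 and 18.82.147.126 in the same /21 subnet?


Mask: 255.255.248.0
18.82.148.11 AND mask = 18.82.144.0
18.82.147.126 AND mask = 18.82.144.0
Yes, same subnet (18.82.144.0)


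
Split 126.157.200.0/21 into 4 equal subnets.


New prefix = 21 + 2 = 23
Each subnet has 512 addresses
  126.157.200.0/23
  126.157.202.0/23
  126.157.204.0/23
  126.157.206.0/23
Subnets: 126.157.200.0/23, 126.157.202.0/23, 126.157.204.0/23, 126.157.206.0/23


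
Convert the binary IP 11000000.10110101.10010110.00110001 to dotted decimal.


11000000 = 192
10110101 = 181
10010110 = 150
00110001 = 49
IP: 192.181.150.49


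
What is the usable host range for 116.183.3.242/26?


Network: 116.183.3.192
Broadcast: 116.183.3.255
First usable = network + 1
Last usable = broadcast - 1
Range: 116.183.3.193 to 116.183.3.254


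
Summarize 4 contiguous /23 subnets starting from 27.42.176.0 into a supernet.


Original prefix: /23
Number of subnets: 4 = 2^2
New prefix = 23 - 2 = 21
Supernet: 27.42.176.0/21


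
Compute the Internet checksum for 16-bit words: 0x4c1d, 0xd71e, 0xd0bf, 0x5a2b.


Sum all words (with carry folding):
+ 0x4c1d = 0x4c1d
+ 0xd71e = 0x233c
+ 0xd0bf = 0xf3fb
+ 0x5a2b = 0x4e27
One's complement: ~0x4e27
Checksum = 0xb1d8


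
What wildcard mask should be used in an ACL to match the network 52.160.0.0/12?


Subnet mask: 255.240.0.0
Wildcard = 255.255.255.255 - subnet mask
255 - 255 = 0
255 - 240 = 15
255 - 0 = 255
255 - 0 = 255
Wildcard: 0.15.255.255


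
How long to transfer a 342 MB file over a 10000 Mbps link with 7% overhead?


Effective throughput = 10000 * (1 - 7/100) = 9300 Mbps
File size in Mb = 342 * 8 = 2736 Mb
Time = 2736 / 9300
Time = 0.2942 seconds


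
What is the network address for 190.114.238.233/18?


IP:   10111110.01110010.11101110.11101001
Mask: 11111111.11111111.11000000.00000000
AND operation:
Net:  10111110.01110010.11000000.00000000
Network: 190.114.192.0/18


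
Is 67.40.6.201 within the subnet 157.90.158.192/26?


Subnet network: 157.90.158.192
Test IP AND mask: 67.40.6.192
No, 67.40.6.201 is not in 157.90.158.192/26


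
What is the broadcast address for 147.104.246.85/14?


Network: 147.104.0.0/14
Host bits = 18
Set all host bits to 1:
Broadcast: 147.107.255.255


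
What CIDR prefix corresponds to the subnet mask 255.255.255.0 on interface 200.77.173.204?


Binary: 11111111.11111111.11111111.00000000
Count leading 1s
Prefix: /24


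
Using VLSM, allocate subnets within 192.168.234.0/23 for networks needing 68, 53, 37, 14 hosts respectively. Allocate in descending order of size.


68 hosts -> /25 (126 usable): 192.168.234.0/25
53 hosts -> /26 (62 usable): 192.168.234.128/26
37 hosts -> /26 (62 usable): 192.168.234.192/26
14 hosts -> /28 (14 usable): 192.168.235.0/28
Allocation: 192.168.234.0/25 (68 hosts, 126 usable); 192.168.234.128/26 (53 hosts, 62 usable); 192.168.234.192/26 (37 hosts, 62 usable); 192.168.235.0/28 (14 hosts, 14 usable)


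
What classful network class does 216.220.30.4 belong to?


First octet: 216
Binary: 11011000
110xxxxx -> Class C (192-223)
Class C, default mask 255.255.255.0 (/24)


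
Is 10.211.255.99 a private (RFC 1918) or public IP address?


RFC 1918 private ranges:
  10.0.0.0/8 (10.0.0.0 - 10.255.255.255)
  172.16.0.0/12 (172.16.0.0 - 172.31.255.255)
  192.168.0.0/16 (192.168.0.0 - 192.168.255.255)
Private (in 10.0.0.0/8)


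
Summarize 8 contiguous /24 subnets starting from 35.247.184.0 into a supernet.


Original prefix: /24
Number of subnets: 8 = 2^3
New prefix = 24 - 3 = 21
Supernet: 35.247.184.0/21


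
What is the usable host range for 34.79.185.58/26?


Network: 34.79.185.0
Broadcast: 34.79.185.63
First usable = network + 1
Last usable = broadcast - 1
Range: 34.79.185.1 to 34.79.185.62


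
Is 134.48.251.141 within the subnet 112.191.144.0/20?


Subnet network: 112.191.144.0
Test IP AND mask: 134.48.240.0
No, 134.48.251.141 is not in 112.191.144.0/20


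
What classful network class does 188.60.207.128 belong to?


First octet: 188
Binary: 10111100
10xxxxxx -> Class B (128-191)
Class B, default mask 255.255.0.0 (/16)


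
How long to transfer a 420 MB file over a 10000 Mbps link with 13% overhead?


Effective throughput = 10000 * (1 - 13/100) = 8700 Mbps
File size in Mb = 420 * 8 = 3360 Mb
Time = 3360 / 8700
Time = 0.3862 seconds


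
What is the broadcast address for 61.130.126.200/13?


Network: 61.128.0.0/13
Host bits = 19
Set all host bits to 1:
Broadcast: 61.135.255.255


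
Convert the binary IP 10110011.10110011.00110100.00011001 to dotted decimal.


10110011 = 179
10110011 = 179
00110100 = 52
00011001 = 25
IP: 179.179.52.25


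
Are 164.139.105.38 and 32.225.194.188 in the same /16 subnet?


Mask: 255.255.0.0
164.139.105.38 AND mask = 164.139.0.0
32.225.194.188 AND mask = 32.225.0.0
No, different subnets (164.139.0.0 vs 32.225.0.0)


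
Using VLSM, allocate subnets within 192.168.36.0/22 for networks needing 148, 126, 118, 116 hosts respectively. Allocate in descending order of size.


148 hosts -> /24 (254 usable): 192.168.36.0/24
126 hosts -> /25 (126 usable): 192.168.37.0/25
118 hosts -> /25 (126 usable): 192.168.37.128/25
116 hosts -> /25 (126 usable): 192.168.38.0/25
Allocation: 192.168.36.0/24 (148 hosts, 254 usable); 192.168.37.0/25 (126 hosts, 126 usable); 192.168.37.128/25 (118 hosts, 126 usable); 192.168.38.0/25 (116 hosts, 126 usable)


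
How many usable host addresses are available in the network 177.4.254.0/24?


Host bits = 32 - 24 = 8
Total addresses = 2^8 = 256
Usable = total - 2 (network and broadcast)
Usable hosts: 254


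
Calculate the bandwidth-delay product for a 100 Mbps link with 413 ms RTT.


BDP = bandwidth * RTT
= 100 Mbps * 413 ms
= 100 * 1e6 * 413 / 1000 bits
= 41300000 bits
= 5162500 bytes
= 5041.5039 KB
BDP = 41300000 bits (5162500 bytes)


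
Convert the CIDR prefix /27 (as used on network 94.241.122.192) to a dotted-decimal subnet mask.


/27 means 27 network bits, 5 host bits
Binary: 11111111111111111111111111100000
Mask: 255.255.255.224


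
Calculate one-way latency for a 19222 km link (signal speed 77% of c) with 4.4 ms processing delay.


Speed = 0.77 * 3e5 km/s = 231000 km/s
Propagation delay = 19222 / 231000 = 0.0832 s = 83.2121 ms
Processing delay = 4.4 ms
Total one-way latency = 87.6121 ms


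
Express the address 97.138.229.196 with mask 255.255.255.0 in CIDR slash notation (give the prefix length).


Binary: 11111111.11111111.11111111.00000000
Count leading 1s
Prefix: /24


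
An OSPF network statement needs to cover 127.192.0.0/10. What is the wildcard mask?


Subnet mask: 255.192.0.0
Wildcard = 255.255.255.255 - subnet mask
255 - 255 = 0
255 - 192 = 63
255 - 0 = 255
255 - 0 = 255
Wildcard: 0.63.255.255


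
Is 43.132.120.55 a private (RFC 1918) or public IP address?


RFC 1918 private ranges:
  10.0.0.0/8 (10.0.0.0 - 10.255.255.255)
  172.16.0.0/12 (172.16.0.0 - 172.31.255.255)
  192.168.0.0/16 (192.168.0.0 - 192.168.255.255)
Public (not in any RFC 1918 range)


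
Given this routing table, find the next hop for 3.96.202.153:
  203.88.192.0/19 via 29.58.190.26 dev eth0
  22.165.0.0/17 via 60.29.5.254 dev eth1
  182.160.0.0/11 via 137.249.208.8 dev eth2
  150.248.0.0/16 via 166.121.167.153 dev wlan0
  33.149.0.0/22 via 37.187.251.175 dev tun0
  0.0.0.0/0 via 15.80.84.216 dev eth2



Longest prefix match for 3.96.202.153:
  /19 203.88.192.0: no
  /17 22.165.0.0: no
  /11 182.160.0.0: no
  /16 150.248.0.0: no
  /22 33.149.0.0: no
  /0 0.0.0.0: MATCH
Selected: next-hop 15.80.84.216 via eth2 (matched /0)


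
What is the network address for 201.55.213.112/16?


IP:   11001001.00110111.11010101.01110000
Mask: 11111111.11111111.00000000.00000000
AND operation:
Net:  11001001.00110111.00000000.00000000
Network: 201.55.0.0/16


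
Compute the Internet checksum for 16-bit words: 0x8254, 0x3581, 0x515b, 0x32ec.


Sum all words (with carry folding):
+ 0x8254 = 0x8254
+ 0x3581 = 0xb7d5
+ 0x515b = 0x0931
+ 0x32ec = 0x3c1d
One's complement: ~0x3c1d
Checksum = 0xc3e2


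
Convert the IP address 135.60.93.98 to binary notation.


135 = 10000111
60 = 00111100
93 = 01011101
98 = 01100010
Binary: 10000111.00111100.01011101.01100010


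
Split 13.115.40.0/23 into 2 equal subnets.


New prefix = 23 + 1 = 24
Each subnet has 256 addresses
  13.115.40.0/24
  13.115.41.0/24
Subnets: 13.115.40.0/24, 13.115.41.0/24


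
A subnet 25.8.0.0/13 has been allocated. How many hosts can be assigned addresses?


Host bits = 32 - 13 = 19
Total addresses = 2^19 = 524288
Usable = total - 2 (network and broadcast)
Usable hosts: 524286


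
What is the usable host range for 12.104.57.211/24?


Network: 12.104.57.0
Broadcast: 12.104.57.255
First usable = network + 1
Last usable = broadcast - 1
Range: 12.104.57.1 to 12.104.57.254


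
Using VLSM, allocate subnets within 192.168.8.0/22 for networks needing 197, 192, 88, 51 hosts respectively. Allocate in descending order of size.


197 hosts -> /24 (254 usable): 192.168.8.0/24
192 hosts -> /24 (254 usable): 192.168.9.0/24
88 hosts -> /25 (126 usable): 192.168.10.0/25
51 hosts -> /26 (62 usable): 192.168.10.128/26
Allocation: 192.168.8.0/24 (197 hosts, 254 usable); 192.168.9.0/24 (192 hosts, 254 usable); 192.168.10.0/25 (88 hosts, 126 usable); 192.168.10.128/26 (51 hosts, 62 usable)
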